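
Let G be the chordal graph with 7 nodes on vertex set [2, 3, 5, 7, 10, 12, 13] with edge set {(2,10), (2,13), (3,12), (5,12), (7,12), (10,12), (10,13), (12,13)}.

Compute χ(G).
Clique number ω(G) = 3 (lower bound: χ ≥ ω).
The clique on [2, 10, 13] has size 3, forcing χ ≥ 3, and the coloring below uses 3 colors, so χ(G) = 3.
A valid 3-coloring: color 1: [2, 12]; color 2: [3, 5, 7, 10]; color 3: [13].

χ(G) = 3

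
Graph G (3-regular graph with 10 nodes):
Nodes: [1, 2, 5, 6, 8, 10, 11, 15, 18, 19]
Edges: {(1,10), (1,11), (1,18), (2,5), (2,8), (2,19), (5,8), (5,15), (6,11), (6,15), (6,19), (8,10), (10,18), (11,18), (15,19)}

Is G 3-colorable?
Yes, G is 3-colorable

A valid 3-coloring: color 1: [5, 10, 11, 19]; color 2: [1, 6, 8]; color 3: [2, 15, 18].
(χ(G) = 3 ≤ 3.)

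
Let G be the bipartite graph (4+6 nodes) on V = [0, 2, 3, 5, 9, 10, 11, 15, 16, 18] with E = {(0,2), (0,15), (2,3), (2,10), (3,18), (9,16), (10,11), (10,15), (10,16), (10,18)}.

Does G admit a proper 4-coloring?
A valid 4-coloring: color 1: [0, 3, 5, 9, 10]; color 2: [2, 11, 15, 16, 18].
(χ(G) = 2 ≤ 4.)

Yes, G is 4-colorable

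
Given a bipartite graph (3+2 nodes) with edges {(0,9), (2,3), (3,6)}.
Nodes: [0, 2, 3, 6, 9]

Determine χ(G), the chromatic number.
Clique number ω(G) = 2 (lower bound: χ ≥ ω).
The graph is bipartite (no odd cycle), so 2 colors suffice: χ(G) = 2.
A valid 2-coloring: color 1: [3, 9]; color 2: [0, 2, 6].

χ(G) = 2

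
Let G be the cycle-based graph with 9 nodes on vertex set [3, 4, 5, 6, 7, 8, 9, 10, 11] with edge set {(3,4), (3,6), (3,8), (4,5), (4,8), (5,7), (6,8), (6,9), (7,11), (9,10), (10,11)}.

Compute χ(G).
χ(G) = 3

Clique number ω(G) = 3 (lower bound: χ ≥ ω).
The clique on [3, 4, 8] has size 3, forcing χ ≥ 3, and the coloring below uses 3 colors, so χ(G) = 3.
A valid 3-coloring: color 1: [4, 6, 7, 10]; color 2: [5, 8, 9, 11]; color 3: [3].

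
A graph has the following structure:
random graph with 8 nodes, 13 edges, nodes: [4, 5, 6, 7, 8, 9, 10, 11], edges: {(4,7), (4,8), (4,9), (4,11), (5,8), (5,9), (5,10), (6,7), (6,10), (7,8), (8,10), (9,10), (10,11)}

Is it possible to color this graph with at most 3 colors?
Yes, G is 3-colorable

A valid 3-coloring: color 1: [7, 10]; color 2: [6, 8, 9, 11]; color 3: [4, 5].
(χ(G) = 3 ≤ 3.)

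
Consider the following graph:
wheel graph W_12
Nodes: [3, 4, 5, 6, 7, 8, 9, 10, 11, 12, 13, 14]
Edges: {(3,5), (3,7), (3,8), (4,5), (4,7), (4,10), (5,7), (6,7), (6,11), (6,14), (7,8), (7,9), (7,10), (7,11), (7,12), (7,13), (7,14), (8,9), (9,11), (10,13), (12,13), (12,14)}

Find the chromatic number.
Clique number ω(G) = 3 (lower bound: χ ≥ ω).
Odd cycle [8, 9, 11, 6, 14, 12, 13, 10, 4, 5, 3] needs 3 colors (χ ≥ 3).
Vertex 7 is adjacent to every vertex of [3, 4, 5, 6, 8, 9, 10, 11, 12, 13, 14], which already need 3 colors among themselves, so 7 needs a new color (χ ≥ 4).
The coloring below uses 4 colors, so χ(G) = 4.
A valid 4-coloring: color 1: [7]; color 2: [5, 8, 11, 13, 14]; color 3: [3, 6, 9, 10, 12]; color 4: [4].

χ(G) = 4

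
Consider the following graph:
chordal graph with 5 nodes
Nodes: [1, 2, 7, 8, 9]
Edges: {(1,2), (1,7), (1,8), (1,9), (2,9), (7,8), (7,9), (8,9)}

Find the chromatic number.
χ(G) = 4

Clique number ω(G) = 4 (lower bound: χ ≥ ω).
The clique on [1, 7, 8, 9] has size 4, forcing χ ≥ 4, and the coloring below uses 4 colors, so χ(G) = 4.
A valid 4-coloring: color 1: [9]; color 2: [1]; color 3: [2, 8]; color 4: [7].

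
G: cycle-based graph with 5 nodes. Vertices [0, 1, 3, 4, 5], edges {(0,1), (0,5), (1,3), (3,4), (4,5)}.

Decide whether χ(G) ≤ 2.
No, G is not 2-colorable

Odd cycle [4, 3, 1, 0, 5] needs 3 colors (χ ≥ 3).
Hence χ(G) ≥ 3 > 2, so no proper 2-coloring exists.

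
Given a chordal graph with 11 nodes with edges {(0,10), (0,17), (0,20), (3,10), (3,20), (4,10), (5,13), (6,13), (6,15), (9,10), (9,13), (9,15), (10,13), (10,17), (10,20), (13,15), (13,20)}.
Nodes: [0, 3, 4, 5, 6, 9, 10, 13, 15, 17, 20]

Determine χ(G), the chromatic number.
χ(G) = 3

Clique number ω(G) = 3 (lower bound: χ ≥ ω).
The clique on [9, 10, 13] has size 3, forcing χ ≥ 3, and the coloring below uses 3 colors, so χ(G) = 3.
A valid 3-coloring: color 1: [5, 10, 15]; color 2: [0, 3, 4, 13]; color 3: [6, 9, 17, 20].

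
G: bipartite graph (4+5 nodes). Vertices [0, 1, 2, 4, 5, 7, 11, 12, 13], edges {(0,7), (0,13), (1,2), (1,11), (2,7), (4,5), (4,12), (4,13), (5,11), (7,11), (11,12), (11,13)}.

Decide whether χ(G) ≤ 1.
Edge (0,13) forces its endpoints to differ, so 1 color is not enough.

No, G is not 1-colorable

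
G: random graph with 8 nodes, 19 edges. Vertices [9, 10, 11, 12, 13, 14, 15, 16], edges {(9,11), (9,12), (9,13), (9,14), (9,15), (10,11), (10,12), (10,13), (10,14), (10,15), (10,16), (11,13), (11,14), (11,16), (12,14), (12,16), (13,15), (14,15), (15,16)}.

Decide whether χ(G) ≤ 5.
A valid 5-coloring: color 1: [9, 10]; color 2: [13, 14, 16]; color 3: [11, 12, 15].
(χ(G) = 3 ≤ 5.)

Yes, G is 5-colorable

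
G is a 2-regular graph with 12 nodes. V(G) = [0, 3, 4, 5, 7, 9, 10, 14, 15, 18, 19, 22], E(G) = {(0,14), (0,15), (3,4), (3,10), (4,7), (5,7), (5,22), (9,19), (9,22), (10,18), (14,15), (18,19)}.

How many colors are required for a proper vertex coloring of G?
χ(G) = 3

Clique number ω(G) = 3 (lower bound: χ ≥ ω).
The clique on [0, 14, 15] has size 3, forcing χ ≥ 3, and the coloring below uses 3 colors, so χ(G) = 3.
A valid 3-coloring: color 1: [4, 5, 9, 10, 15]; color 2: [0, 3, 7, 18, 22]; color 3: [14, 19].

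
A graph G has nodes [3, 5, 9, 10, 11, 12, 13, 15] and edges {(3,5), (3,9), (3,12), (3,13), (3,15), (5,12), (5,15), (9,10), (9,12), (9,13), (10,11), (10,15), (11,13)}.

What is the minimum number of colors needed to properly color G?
Clique number ω(G) = 3 (lower bound: χ ≥ ω).
The clique on [3, 9, 12] has size 3, forcing χ ≥ 3, and the coloring below uses 3 colors, so χ(G) = 3.
A valid 3-coloring: color 1: [3, 10]; color 2: [5, 9, 11]; color 3: [12, 13, 15].

χ(G) = 3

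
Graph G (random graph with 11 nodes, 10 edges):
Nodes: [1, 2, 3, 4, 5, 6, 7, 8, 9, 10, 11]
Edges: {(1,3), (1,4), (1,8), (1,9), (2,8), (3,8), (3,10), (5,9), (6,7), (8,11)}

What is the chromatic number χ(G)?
Clique number ω(G) = 3 (lower bound: χ ≥ ω).
The clique on [1, 3, 8] has size 3, forcing χ ≥ 3, and the coloring below uses 3 colors, so χ(G) = 3.
A valid 3-coloring: color 1: [1, 2, 5, 7, 10, 11]; color 2: [4, 6, 8, 9]; color 3: [3].

χ(G) = 3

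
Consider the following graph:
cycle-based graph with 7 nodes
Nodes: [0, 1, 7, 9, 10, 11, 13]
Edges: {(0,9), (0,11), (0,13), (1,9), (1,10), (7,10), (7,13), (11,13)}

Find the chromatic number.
Clique number ω(G) = 3 (lower bound: χ ≥ ω).
The clique on [0, 11, 13] has size 3, forcing χ ≥ 3, and the coloring below uses 3 colors, so χ(G) = 3.
A valid 3-coloring: color 1: [0, 1, 7]; color 2: [9, 10, 13]; color 3: [11].

χ(G) = 3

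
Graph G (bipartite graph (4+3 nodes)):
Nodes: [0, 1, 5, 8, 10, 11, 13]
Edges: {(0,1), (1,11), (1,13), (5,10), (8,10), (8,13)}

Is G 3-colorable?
A valid 3-coloring: color 1: [1, 5, 8]; color 2: [0, 10, 11, 13].
(χ(G) = 2 ≤ 3.)

Yes, G is 3-colorable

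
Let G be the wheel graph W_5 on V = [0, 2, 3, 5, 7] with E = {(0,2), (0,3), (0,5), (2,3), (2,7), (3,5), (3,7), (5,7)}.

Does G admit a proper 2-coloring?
No, G is not 2-colorable

The clique on vertices [0, 2, 3] has size 3 > 2, so it alone needs 3 colors.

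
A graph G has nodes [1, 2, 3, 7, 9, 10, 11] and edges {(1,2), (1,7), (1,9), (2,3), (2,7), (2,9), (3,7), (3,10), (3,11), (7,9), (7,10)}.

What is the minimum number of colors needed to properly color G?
Clique number ω(G) = 4 (lower bound: χ ≥ ω).
The clique on [1, 2, 7, 9] has size 4, forcing χ ≥ 4, and the coloring below uses 4 colors, so χ(G) = 4.
A valid 4-coloring: color 1: [7, 11]; color 2: [2, 10]; color 3: [1, 3]; color 4: [9].

χ(G) = 4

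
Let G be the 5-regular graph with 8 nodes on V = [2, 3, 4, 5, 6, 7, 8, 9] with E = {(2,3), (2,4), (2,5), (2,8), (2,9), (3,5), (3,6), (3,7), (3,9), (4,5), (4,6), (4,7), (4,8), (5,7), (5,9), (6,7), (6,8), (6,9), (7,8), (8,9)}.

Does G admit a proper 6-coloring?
A valid 6-coloring: color 1: [3, 8]; color 2: [2, 7]; color 3: [4, 9]; color 4: [5, 6].
(χ(G) = 4 ≤ 6.)

Yes, G is 6-colorable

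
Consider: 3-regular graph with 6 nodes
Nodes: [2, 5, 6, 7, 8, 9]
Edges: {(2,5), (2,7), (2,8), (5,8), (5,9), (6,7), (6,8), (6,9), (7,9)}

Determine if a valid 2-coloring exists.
No, G is not 2-colorable

The clique on vertices [6, 7, 9] has size 3 > 2, so it alone needs 3 colors.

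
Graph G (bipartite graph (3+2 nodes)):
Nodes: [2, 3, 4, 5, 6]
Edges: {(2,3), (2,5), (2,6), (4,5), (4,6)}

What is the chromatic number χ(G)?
Clique number ω(G) = 2 (lower bound: χ ≥ ω).
The graph is bipartite (no odd cycle), so 2 colors suffice: χ(G) = 2.
A valid 2-coloring: color 1: [2, 4]; color 2: [3, 5, 6].

χ(G) = 2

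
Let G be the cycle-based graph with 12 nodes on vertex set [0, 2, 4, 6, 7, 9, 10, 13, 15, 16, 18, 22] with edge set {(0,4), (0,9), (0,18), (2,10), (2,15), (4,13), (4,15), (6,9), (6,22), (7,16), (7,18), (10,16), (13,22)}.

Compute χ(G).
Clique number ω(G) = 2 (lower bound: χ ≥ ω).
The graph is bipartite (no odd cycle), so 2 colors suffice: χ(G) = 2.
A valid 2-coloring: color 1: [2, 4, 9, 16, 18, 22]; color 2: [0, 6, 7, 10, 13, 15].

χ(G) = 2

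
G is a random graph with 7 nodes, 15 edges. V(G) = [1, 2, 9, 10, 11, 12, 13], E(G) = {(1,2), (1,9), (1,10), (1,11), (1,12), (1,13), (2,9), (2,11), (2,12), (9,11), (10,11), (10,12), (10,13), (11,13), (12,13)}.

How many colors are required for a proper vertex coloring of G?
χ(G) = 4

Clique number ω(G) = 4 (lower bound: χ ≥ ω).
The clique on [1, 2, 9, 11] has size 4, forcing χ ≥ 4, and the coloring below uses 4 colors, so χ(G) = 4.
A valid 4-coloring: color 1: [1]; color 2: [11, 12]; color 3: [2, 13]; color 4: [9, 10].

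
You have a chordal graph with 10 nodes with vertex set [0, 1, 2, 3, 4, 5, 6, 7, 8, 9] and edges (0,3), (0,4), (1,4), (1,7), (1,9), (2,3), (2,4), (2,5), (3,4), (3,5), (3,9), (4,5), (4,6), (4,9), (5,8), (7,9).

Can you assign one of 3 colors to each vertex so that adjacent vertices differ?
No, G is not 3-colorable

The clique on vertices [2, 3, 4, 5] has size 4 > 3, so it alone needs 4 colors.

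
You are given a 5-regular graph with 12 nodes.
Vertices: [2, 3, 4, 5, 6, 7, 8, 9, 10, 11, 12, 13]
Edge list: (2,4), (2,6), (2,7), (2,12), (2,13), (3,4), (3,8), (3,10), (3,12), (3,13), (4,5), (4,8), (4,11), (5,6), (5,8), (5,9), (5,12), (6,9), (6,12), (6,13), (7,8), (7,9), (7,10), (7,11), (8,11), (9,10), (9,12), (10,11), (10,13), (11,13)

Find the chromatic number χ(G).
χ(G) = 4

Clique number ω(G) = 4 (lower bound: χ ≥ ω).
The clique on [5, 6, 9, 12] has size 4, forcing χ ≥ 4, and the coloring below uses 4 colors, so χ(G) = 4.
A valid 4-coloring: color 1: [4, 6, 7]; color 2: [2, 5, 10]; color 3: [8, 12, 13]; color 4: [3, 9, 11].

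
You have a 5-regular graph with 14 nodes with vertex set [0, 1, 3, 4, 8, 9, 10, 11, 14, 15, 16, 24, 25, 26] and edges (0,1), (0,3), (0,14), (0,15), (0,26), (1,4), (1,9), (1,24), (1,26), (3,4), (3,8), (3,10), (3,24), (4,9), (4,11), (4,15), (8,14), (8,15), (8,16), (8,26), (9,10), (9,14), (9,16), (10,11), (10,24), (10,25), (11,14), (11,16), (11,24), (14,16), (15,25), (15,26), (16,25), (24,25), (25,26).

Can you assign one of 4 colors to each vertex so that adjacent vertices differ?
Yes, G is 4-colorable

A valid 4-coloring: color 1: [1, 3, 14, 15]; color 2: [0, 8, 9, 24]; color 3: [4, 10, 16, 26]; color 4: [11, 25].
(χ(G) = 4 ≤ 4.)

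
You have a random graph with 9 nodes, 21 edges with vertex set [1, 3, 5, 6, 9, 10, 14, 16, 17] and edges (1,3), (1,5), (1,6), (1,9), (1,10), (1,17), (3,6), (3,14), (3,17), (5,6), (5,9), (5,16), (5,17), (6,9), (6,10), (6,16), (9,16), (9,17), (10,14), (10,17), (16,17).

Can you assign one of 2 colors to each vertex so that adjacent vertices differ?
The clique on vertices [5, 9, 16, 17] has size 4 > 2, so it alone needs 4 colors.

No, G is not 2-colorable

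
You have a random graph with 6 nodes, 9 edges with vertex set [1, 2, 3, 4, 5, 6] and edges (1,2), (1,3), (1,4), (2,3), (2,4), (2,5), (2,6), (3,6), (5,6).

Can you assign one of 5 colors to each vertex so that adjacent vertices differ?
A valid 5-coloring: color 1: [2]; color 2: [1, 6]; color 3: [3, 4, 5].
(χ(G) = 3 ≤ 5.)

Yes, G is 5-colorable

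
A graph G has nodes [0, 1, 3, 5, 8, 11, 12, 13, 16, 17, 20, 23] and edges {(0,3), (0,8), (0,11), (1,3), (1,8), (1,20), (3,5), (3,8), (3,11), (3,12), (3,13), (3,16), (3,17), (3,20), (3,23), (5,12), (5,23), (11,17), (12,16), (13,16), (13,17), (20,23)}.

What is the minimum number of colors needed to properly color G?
Clique number ω(G) = 3 (lower bound: χ ≥ ω).
Odd cycle [5, 23, 20, 1, 8, 0, 11, 17, 13, 16, 12] needs 3 colors (χ ≥ 3).
Vertex 3 is adjacent to every vertex of [0, 1, 5, 8, 11, 12, 13, 16, 17, 20, 23], which already need 3 colors among themselves, so 3 needs a new color (χ ≥ 4).
The coloring below uses 4 colors, so χ(G) = 4.
A valid 4-coloring: color 1: [3]; color 2: [5, 8, 11, 16, 20]; color 3: [0, 1, 12, 17, 23]; color 4: [13].

χ(G) = 4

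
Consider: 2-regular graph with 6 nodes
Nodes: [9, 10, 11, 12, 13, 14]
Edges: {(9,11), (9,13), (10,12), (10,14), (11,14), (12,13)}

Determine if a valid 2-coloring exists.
Yes, G is 2-colorable

A valid 2-coloring: color 1: [9, 12, 14]; color 2: [10, 11, 13].
(χ(G) = 2 ≤ 2.)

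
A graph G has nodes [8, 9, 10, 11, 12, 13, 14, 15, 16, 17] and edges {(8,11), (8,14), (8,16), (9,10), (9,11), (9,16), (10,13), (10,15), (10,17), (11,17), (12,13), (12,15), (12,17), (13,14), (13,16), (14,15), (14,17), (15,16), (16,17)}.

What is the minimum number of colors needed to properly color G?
Clique number ω(G) = 2 (lower bound: χ ≥ ω).
The graph is bipartite (no odd cycle), so 2 colors suffice: χ(G) = 2.
A valid 2-coloring: color 1: [10, 11, 12, 14, 16]; color 2: [8, 9, 13, 15, 17].

χ(G) = 2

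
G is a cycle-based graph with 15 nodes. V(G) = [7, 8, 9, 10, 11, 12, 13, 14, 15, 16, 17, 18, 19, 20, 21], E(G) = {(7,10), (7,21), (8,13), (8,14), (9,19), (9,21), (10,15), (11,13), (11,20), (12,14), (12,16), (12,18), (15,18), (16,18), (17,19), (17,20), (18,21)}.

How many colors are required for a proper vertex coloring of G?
Clique number ω(G) = 3 (lower bound: χ ≥ ω).
The clique on [12, 16, 18] has size 3, forcing χ ≥ 3, and the coloring below uses 3 colors, so χ(G) = 3.
A valid 3-coloring: color 1: [7, 13, 14, 18, 19, 20]; color 2: [8, 10, 11, 12, 17, 21]; color 3: [9, 15, 16].

χ(G) = 3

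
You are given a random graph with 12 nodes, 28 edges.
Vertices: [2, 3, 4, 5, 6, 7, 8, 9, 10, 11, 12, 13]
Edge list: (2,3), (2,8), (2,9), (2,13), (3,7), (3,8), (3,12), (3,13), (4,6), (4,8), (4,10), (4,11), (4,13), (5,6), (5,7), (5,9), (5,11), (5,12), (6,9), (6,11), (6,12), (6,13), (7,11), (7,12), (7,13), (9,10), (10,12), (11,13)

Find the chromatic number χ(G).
χ(G) = 4

Clique number ω(G) = 4 (lower bound: χ ≥ ω).
The clique on [4, 6, 11, 13] has size 4, forcing χ ≥ 4, and the coloring below uses 4 colors, so χ(G) = 4.
A valid 4-coloring: color 1: [8, 9, 12, 13]; color 2: [2, 6, 7, 10]; color 3: [3, 4, 5]; color 4: [11].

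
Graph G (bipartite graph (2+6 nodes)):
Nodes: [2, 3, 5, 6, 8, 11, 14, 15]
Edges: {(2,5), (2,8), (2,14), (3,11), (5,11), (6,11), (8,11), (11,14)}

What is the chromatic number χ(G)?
χ(G) = 2

Clique number ω(G) = 2 (lower bound: χ ≥ ω).
The graph is bipartite (no odd cycle), so 2 colors suffice: χ(G) = 2.
A valid 2-coloring: color 1: [2, 11, 15]; color 2: [3, 5, 6, 8, 14].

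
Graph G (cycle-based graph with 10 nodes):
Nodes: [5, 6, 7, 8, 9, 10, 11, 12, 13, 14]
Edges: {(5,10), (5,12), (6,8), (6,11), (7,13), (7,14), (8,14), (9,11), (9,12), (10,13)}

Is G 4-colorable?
A valid 4-coloring: color 1: [7, 8, 10, 11, 12]; color 2: [5, 6, 9, 13, 14].
(χ(G) = 2 ≤ 4.)

Yes, G is 4-colorable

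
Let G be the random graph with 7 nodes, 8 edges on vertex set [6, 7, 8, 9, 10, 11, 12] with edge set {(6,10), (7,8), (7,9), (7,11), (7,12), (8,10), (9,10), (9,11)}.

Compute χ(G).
χ(G) = 3

Clique number ω(G) = 3 (lower bound: χ ≥ ω).
The clique on [7, 9, 11] has size 3, forcing χ ≥ 3, and the coloring below uses 3 colors, so χ(G) = 3.
A valid 3-coloring: color 1: [7, 10]; color 2: [6, 8, 9, 12]; color 3: [11].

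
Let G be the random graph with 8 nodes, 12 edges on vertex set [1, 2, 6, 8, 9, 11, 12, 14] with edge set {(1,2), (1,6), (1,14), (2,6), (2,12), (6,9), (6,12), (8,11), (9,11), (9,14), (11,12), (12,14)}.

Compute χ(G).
χ(G) = 3

Clique number ω(G) = 3 (lower bound: χ ≥ ω).
The clique on [1, 2, 6] has size 3, forcing χ ≥ 3, and the coloring below uses 3 colors, so χ(G) = 3.
A valid 3-coloring: color 1: [6, 11, 14]; color 2: [1, 8, 9, 12]; color 3: [2].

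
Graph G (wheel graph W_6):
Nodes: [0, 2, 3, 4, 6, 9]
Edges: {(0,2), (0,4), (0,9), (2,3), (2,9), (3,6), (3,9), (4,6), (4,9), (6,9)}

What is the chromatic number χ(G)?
Clique number ω(G) = 3 (lower bound: χ ≥ ω).
Odd cycle [0, 2, 3, 6, 4] needs 3 colors (χ ≥ 3).
Vertex 9 is adjacent to every vertex of [0, 2, 3, 4, 6], which already need 3 colors among themselves, so 9 needs a new color (χ ≥ 4).
The coloring below uses 4 colors, so χ(G) = 4.
A valid 4-coloring: color 1: [9]; color 2: [0, 6]; color 3: [2, 4]; color 4: [3].

χ(G) = 4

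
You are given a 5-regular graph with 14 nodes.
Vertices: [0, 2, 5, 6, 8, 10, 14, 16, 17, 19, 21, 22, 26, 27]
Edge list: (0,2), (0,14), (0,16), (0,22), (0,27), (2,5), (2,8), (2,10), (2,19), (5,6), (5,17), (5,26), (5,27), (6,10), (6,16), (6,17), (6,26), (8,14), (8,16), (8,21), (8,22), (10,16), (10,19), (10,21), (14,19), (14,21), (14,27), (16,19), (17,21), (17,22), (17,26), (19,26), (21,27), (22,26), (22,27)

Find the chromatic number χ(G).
χ(G) = 4

Clique number ω(G) = 4 (lower bound: χ ≥ ω).
The clique on [5, 6, 17, 26] has size 4, forcing χ ≥ 4, and the coloring below uses 4 colors, so χ(G) = 4.
A valid 4-coloring: color 1: [0, 8, 10, 17]; color 2: [5, 19, 21, 22]; color 3: [2, 6, 27]; color 4: [14, 16, 26].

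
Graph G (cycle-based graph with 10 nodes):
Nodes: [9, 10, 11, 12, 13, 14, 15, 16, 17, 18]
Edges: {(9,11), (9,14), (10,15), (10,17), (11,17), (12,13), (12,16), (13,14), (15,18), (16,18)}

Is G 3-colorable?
A valid 3-coloring: color 1: [10, 11, 12, 14, 18]; color 2: [9, 13, 15, 16, 17].
(χ(G) = 2 ≤ 3.)

Yes, G is 3-colorable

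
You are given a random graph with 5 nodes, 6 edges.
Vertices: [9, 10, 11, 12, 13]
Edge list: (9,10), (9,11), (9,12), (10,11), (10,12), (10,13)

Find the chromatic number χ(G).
Clique number ω(G) = 3 (lower bound: χ ≥ ω).
The clique on [9, 10, 11] has size 3, forcing χ ≥ 3, and the coloring below uses 3 colors, so χ(G) = 3.
A valid 3-coloring: color 1: [10]; color 2: [9, 13]; color 3: [11, 12].

χ(G) = 3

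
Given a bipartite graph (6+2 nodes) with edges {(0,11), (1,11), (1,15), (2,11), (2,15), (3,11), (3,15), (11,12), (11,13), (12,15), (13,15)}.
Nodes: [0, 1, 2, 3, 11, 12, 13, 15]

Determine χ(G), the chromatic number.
χ(G) = 2

Clique number ω(G) = 2 (lower bound: χ ≥ ω).
The graph is bipartite (no odd cycle), so 2 colors suffice: χ(G) = 2.
A valid 2-coloring: color 1: [11, 15]; color 2: [0, 1, 2, 3, 12, 13].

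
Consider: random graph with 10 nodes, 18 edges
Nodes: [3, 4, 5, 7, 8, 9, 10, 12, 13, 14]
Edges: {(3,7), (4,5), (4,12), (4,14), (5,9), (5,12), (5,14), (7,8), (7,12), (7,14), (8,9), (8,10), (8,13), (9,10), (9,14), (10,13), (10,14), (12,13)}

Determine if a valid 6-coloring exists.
Yes, G is 6-colorable

A valid 6-coloring: color 1: [3, 8, 12, 14]; color 2: [5, 7, 10]; color 3: [4, 9, 13].
(χ(G) = 3 ≤ 6.)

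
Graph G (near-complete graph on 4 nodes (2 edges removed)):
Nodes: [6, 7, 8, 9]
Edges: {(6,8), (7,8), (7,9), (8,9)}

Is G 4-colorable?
A valid 4-coloring: color 1: [8]; color 2: [6, 7]; color 3: [9].
(χ(G) = 3 ≤ 4.)

Yes, G is 4-colorable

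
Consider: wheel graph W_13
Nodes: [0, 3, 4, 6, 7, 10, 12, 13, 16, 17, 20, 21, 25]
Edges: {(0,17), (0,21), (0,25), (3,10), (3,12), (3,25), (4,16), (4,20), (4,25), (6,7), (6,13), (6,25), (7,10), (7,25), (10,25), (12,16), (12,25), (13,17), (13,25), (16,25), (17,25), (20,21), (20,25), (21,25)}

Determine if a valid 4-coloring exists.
Yes, G is 4-colorable

A valid 4-coloring: color 1: [25]; color 2: [4, 6, 10, 12, 17, 21]; color 3: [0, 3, 7, 13, 16, 20].
(χ(G) = 3 ≤ 4.)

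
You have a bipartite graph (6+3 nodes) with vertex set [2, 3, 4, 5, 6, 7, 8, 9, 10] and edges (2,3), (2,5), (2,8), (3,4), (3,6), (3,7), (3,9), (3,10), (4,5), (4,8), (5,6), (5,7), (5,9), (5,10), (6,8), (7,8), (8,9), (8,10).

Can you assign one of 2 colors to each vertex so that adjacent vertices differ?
A valid 2-coloring: color 1: [3, 5, 8]; color 2: [2, 4, 6, 7, 9, 10].
(χ(G) = 2 ≤ 2.)

Yes, G is 2-colorable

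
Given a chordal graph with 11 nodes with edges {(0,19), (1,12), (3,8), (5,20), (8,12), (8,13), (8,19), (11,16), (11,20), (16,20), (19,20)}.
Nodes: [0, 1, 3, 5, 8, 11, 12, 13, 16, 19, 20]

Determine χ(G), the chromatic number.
χ(G) = 3

Clique number ω(G) = 3 (lower bound: χ ≥ ω).
The clique on [11, 16, 20] has size 3, forcing χ ≥ 3, and the coloring below uses 3 colors, so χ(G) = 3.
A valid 3-coloring: color 1: [0, 1, 8, 20]; color 2: [3, 5, 12, 13, 16, 19]; color 3: [11].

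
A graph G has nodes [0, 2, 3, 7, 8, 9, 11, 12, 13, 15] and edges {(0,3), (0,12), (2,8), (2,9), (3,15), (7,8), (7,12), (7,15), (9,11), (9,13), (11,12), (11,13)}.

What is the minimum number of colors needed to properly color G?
Clique number ω(G) = 3 (lower bound: χ ≥ ω).
The clique on [9, 11, 13] has size 3, forcing χ ≥ 3, and the coloring below uses 3 colors, so χ(G) = 3.
A valid 3-coloring: color 1: [0, 2, 7, 11]; color 2: [3, 8, 9, 12]; color 3: [13, 15].

χ(G) = 3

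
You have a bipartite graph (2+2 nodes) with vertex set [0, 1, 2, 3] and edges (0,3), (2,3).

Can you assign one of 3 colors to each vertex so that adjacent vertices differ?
A valid 3-coloring: color 1: [1, 3]; color 2: [0, 2].
(χ(G) = 2 ≤ 3.)

Yes, G is 3-colorable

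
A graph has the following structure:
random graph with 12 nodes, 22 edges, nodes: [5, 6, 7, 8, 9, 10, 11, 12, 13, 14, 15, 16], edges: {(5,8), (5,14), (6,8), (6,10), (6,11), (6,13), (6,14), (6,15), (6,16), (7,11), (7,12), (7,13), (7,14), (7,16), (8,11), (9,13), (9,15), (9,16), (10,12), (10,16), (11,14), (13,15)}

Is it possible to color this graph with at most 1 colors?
The clique on vertices [6, 10, 16] has size 3 > 1, so it alone needs 3 colors.

No, G is not 1-colorable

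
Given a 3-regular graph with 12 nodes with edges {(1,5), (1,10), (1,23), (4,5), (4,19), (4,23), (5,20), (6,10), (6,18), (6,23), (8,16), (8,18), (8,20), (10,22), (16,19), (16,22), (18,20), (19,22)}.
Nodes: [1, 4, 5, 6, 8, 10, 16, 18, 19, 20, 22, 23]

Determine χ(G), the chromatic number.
Clique number ω(G) = 3 (lower bound: χ ≥ ω).
The clique on [8, 18, 20] has size 3, forcing χ ≥ 3, and the coloring below uses 3 colors, so χ(G) = 3.
A valid 3-coloring: color 1: [5, 6, 8, 19]; color 2: [1, 4, 18, 22]; color 3: [10, 16, 20, 23].

χ(G) = 3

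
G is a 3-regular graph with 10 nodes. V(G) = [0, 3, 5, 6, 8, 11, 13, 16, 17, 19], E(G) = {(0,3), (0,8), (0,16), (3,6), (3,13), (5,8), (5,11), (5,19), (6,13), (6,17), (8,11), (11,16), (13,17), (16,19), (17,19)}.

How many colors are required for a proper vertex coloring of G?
Clique number ω(G) = 3 (lower bound: χ ≥ ω).
The clique on [5, 8, 11] has size 3, forcing χ ≥ 3, and the coloring below uses 3 colors, so χ(G) = 3.
A valid 3-coloring: color 1: [3, 5, 16, 17]; color 2: [8, 13, 19]; color 3: [0, 6, 11].

χ(G) = 3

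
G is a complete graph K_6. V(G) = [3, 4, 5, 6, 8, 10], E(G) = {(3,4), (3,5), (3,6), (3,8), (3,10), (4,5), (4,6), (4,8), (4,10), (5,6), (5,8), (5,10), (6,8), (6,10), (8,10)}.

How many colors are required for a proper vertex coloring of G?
χ(G) = 6

Clique number ω(G) = 6 (lower bound: χ ≥ ω).
The clique on [3, 4, 5, 6, 8, 10] has size 6, forcing χ ≥ 6, and the coloring below uses 6 colors, so χ(G) = 6.
A valid 6-coloring: color 1: [4]; color 2: [8]; color 3: [6]; color 4: [3]; color 5: [5]; color 6: [10].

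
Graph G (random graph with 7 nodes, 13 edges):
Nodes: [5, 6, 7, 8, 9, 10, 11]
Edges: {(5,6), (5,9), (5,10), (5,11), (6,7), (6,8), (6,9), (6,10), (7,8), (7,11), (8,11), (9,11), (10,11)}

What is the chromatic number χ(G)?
χ(G) = 3

Clique number ω(G) = 3 (lower bound: χ ≥ ω).
The clique on [7, 8, 11] has size 3, forcing χ ≥ 3, and the coloring below uses 3 colors, so χ(G) = 3.
A valid 3-coloring: color 1: [6, 11]; color 2: [5, 7]; color 3: [8, 9, 10].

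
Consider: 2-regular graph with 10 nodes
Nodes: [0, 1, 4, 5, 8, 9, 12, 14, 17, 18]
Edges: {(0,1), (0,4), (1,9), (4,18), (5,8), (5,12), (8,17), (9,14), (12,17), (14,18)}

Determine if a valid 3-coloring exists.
A valid 3-coloring: color 1: [0, 8, 9, 12, 18]; color 2: [1, 4, 5, 14, 17].
(χ(G) = 2 ≤ 3.)

Yes, G is 3-colorable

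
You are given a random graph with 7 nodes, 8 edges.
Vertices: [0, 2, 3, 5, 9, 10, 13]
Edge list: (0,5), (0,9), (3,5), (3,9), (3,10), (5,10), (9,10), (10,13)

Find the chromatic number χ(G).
Clique number ω(G) = 3 (lower bound: χ ≥ ω).
The clique on [3, 9, 10] has size 3, forcing χ ≥ 3, and the coloring below uses 3 colors, so χ(G) = 3.
A valid 3-coloring: color 1: [0, 2, 10]; color 2: [5, 9, 13]; color 3: [3].

χ(G) = 3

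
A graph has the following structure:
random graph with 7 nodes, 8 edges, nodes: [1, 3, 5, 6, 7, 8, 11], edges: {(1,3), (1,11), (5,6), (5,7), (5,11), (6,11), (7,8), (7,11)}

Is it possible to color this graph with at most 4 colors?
A valid 4-coloring: color 1: [3, 8, 11]; color 2: [1, 5]; color 3: [6, 7].
(χ(G) = 3 ≤ 4.)

Yes, G is 4-colorable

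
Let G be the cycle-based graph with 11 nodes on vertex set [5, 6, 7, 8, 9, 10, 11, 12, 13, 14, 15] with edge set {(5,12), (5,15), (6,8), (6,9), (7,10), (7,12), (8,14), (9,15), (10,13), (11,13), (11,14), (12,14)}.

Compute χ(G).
χ(G) = 3

Clique number ω(G) = 2 (lower bound: χ ≥ ω).
Odd cycle [9, 6, 8, 14, 12, 5, 15] needs 3 colors (χ ≥ 3).
The coloring below uses 3 colors, so χ(G) = 3.
A valid 3-coloring: color 1: [5, 7, 9, 13, 14]; color 2: [6, 10, 11, 12, 15]; color 3: [8].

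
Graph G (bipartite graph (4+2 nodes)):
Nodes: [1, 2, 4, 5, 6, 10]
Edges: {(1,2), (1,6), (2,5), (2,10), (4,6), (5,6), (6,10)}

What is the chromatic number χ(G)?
Clique number ω(G) = 2 (lower bound: χ ≥ ω).
The graph is bipartite (no odd cycle), so 2 colors suffice: χ(G) = 2.
A valid 2-coloring: color 1: [2, 6]; color 2: [1, 4, 5, 10].

χ(G) = 2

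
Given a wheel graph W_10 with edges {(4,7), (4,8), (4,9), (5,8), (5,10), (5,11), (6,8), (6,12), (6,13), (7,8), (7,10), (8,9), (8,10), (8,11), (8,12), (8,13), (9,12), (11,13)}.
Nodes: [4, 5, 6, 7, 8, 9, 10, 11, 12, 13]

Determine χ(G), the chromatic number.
χ(G) = 4

Clique number ω(G) = 3 (lower bound: χ ≥ ω).
Odd cycle [10, 5, 11, 13, 6, 12, 9, 4, 7] needs 3 colors (χ ≥ 3).
Vertex 8 is adjacent to every vertex of [4, 5, 6, 7, 9, 10, 11, 12, 13], which already need 3 colors among themselves, so 8 needs a new color (χ ≥ 4).
The coloring below uses 4 colors, so χ(G) = 4.
A valid 4-coloring: color 1: [8]; color 2: [4, 6, 10, 11]; color 3: [5, 7, 12, 13]; color 4: [9].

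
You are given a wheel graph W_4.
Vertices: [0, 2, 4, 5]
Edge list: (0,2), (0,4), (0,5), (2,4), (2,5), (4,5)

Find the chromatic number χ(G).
χ(G) = 4

Clique number ω(G) = 4 (lower bound: χ ≥ ω).
The clique on [0, 2, 4, 5] has size 4, forcing χ ≥ 4, and the coloring below uses 4 colors, so χ(G) = 4.
A valid 4-coloring: color 1: [4]; color 2: [5]; color 3: [0]; color 4: [2].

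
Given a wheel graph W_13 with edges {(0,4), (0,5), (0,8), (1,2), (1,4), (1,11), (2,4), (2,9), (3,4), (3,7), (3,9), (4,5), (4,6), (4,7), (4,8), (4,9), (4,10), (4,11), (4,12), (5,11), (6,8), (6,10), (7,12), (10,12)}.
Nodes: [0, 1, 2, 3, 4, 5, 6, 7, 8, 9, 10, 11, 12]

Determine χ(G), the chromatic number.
Clique number ω(G) = 3 (lower bound: χ ≥ ω).
The clique on [0, 4, 8] has size 3, forcing χ ≥ 3, and the coloring below uses 3 colors, so χ(G) = 3.
A valid 3-coloring: color 1: [4]; color 2: [0, 2, 3, 6, 11, 12]; color 3: [1, 5, 7, 8, 9, 10].

χ(G) = 3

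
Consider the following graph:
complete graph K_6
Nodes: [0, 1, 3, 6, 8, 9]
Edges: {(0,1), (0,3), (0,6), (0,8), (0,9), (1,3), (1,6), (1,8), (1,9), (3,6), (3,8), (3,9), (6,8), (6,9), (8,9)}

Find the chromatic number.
χ(G) = 6

Clique number ω(G) = 6 (lower bound: χ ≥ ω).
The clique on [0, 1, 3, 6, 8, 9] has size 6, forcing χ ≥ 6, and the coloring below uses 6 colors, so χ(G) = 6.
A valid 6-coloring: color 1: [6]; color 2: [8]; color 3: [0]; color 4: [1]; color 5: [9]; color 6: [3].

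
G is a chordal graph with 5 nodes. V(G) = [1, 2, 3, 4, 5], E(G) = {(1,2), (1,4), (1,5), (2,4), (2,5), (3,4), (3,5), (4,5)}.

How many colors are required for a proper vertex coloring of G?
Clique number ω(G) = 4 (lower bound: χ ≥ ω).
The clique on [1, 2, 4, 5] has size 4, forcing χ ≥ 4, and the coloring below uses 4 colors, so χ(G) = 4.
A valid 4-coloring: color 1: [5]; color 2: [4]; color 3: [1, 3]; color 4: [2].

χ(G) = 4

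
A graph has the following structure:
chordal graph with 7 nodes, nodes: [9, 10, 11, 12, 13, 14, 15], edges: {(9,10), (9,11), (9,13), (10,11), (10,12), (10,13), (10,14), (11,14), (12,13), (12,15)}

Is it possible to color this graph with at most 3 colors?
Yes, G is 3-colorable

A valid 3-coloring: color 1: [10, 15]; color 2: [9, 12, 14]; color 3: [11, 13].
(χ(G) = 3 ≤ 3.)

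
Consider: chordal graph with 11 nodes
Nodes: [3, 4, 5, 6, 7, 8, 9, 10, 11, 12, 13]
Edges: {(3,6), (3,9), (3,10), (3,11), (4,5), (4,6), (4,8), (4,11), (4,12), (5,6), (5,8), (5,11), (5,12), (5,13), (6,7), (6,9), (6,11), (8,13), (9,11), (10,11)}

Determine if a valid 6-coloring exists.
A valid 6-coloring: color 1: [7, 8, 11, 12]; color 2: [6, 10, 13]; color 3: [3, 5]; color 4: [4, 9].
(χ(G) = 4 ≤ 6.)

Yes, G is 6-colorable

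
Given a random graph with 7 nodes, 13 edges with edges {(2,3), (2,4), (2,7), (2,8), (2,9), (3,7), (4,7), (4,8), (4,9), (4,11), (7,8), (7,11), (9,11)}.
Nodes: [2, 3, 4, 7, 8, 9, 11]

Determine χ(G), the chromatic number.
Clique number ω(G) = 4 (lower bound: χ ≥ ω).
The clique on [2, 4, 7, 8] has size 4, forcing χ ≥ 4, and the coloring below uses 4 colors, so χ(G) = 4.
A valid 4-coloring: color 1: [2, 11]; color 2: [7, 9]; color 3: [3, 4]; color 4: [8].

χ(G) = 4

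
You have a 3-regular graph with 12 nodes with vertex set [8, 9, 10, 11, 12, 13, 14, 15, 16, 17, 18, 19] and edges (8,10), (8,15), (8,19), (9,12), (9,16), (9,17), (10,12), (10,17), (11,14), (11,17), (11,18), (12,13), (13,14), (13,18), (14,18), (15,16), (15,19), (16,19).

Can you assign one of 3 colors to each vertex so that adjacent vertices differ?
Yes, G is 3-colorable

A valid 3-coloring: color 1: [9, 10, 11, 13, 15]; color 2: [12, 14, 17, 19]; color 3: [8, 16, 18].
(χ(G) = 3 ≤ 3.)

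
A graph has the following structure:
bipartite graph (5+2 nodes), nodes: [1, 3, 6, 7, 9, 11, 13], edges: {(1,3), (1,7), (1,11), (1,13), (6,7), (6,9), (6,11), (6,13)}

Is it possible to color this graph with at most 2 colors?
Yes, G is 2-colorable

A valid 2-coloring: color 1: [1, 6]; color 2: [3, 7, 9, 11, 13].
(χ(G) = 2 ≤ 2.)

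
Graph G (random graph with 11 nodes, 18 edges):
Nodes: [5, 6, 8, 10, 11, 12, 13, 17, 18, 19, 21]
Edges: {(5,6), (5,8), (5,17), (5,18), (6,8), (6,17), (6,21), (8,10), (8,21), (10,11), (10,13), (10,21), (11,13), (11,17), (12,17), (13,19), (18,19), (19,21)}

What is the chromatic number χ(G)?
Clique number ω(G) = 3 (lower bound: χ ≥ ω).
The clique on [5, 6, 8] has size 3, forcing χ ≥ 3, and the coloring below uses 3 colors, so χ(G) = 3.
A valid 3-coloring: color 1: [5, 11, 12, 21]; color 2: [6, 10, 19]; color 3: [8, 13, 17, 18].

χ(G) = 3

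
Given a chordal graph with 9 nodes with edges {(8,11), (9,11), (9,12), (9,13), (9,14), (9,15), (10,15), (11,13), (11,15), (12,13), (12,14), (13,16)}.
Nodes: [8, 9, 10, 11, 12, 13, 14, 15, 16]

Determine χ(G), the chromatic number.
Clique number ω(G) = 3 (lower bound: χ ≥ ω).
The clique on [9, 11, 13] has size 3, forcing χ ≥ 3, and the coloring below uses 3 colors, so χ(G) = 3.
A valid 3-coloring: color 1: [8, 9, 10, 16]; color 2: [11, 12]; color 3: [13, 14, 15].

χ(G) = 3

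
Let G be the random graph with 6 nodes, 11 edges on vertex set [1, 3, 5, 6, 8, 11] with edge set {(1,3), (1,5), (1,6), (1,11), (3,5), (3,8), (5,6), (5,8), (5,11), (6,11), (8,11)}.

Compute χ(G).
χ(G) = 4

Clique number ω(G) = 4 (lower bound: χ ≥ ω).
The clique on [1, 5, 6, 11] has size 4, forcing χ ≥ 4, and the coloring below uses 4 colors, so χ(G) = 4.
A valid 4-coloring: color 1: [5]; color 2: [1, 8]; color 3: [3, 11]; color 4: [6].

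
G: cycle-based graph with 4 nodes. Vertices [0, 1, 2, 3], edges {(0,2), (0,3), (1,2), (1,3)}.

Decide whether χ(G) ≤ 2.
Yes, G is 2-colorable

A valid 2-coloring: color 1: [0, 1]; color 2: [2, 3].
(χ(G) = 2 ≤ 2.)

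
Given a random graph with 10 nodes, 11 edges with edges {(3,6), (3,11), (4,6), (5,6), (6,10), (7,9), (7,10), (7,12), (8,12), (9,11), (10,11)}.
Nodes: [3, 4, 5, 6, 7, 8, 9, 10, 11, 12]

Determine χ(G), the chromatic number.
Clique number ω(G) = 2 (lower bound: χ ≥ ω).
The graph is bipartite (no odd cycle), so 2 colors suffice: χ(G) = 2.
A valid 2-coloring: color 1: [6, 7, 8, 11]; color 2: [3, 4, 5, 9, 10, 12].

χ(G) = 2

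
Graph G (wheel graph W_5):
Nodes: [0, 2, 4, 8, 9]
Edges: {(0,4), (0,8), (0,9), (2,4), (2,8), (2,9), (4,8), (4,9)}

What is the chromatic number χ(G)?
Clique number ω(G) = 3 (lower bound: χ ≥ ω).
The clique on [0, 4, 8] has size 3, forcing χ ≥ 3, and the coloring below uses 3 colors, so χ(G) = 3.
A valid 3-coloring: color 1: [4]; color 2: [0, 2]; color 3: [8, 9].

χ(G) = 3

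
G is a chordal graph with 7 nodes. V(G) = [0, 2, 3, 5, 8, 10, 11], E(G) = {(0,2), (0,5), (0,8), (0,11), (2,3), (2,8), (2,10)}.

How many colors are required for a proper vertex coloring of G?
Clique number ω(G) = 3 (lower bound: χ ≥ ω).
The clique on [0, 2, 8] has size 3, forcing χ ≥ 3, and the coloring below uses 3 colors, so χ(G) = 3.
A valid 3-coloring: color 1: [0, 3, 10]; color 2: [2, 5, 11]; color 3: [8].

χ(G) = 3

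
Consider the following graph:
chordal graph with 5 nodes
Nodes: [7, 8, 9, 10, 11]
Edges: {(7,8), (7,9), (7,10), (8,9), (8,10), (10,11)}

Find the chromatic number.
Clique number ω(G) = 3 (lower bound: χ ≥ ω).
The clique on [7, 8, 9] has size 3, forcing χ ≥ 3, and the coloring below uses 3 colors, so χ(G) = 3.
A valid 3-coloring: color 1: [9, 10]; color 2: [8, 11]; color 3: [7].

χ(G) = 3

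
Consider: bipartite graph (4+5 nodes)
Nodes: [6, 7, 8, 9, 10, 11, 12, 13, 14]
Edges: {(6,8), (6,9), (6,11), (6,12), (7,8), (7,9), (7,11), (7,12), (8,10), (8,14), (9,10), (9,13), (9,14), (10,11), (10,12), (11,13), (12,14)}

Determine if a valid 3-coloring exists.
Yes, G is 3-colorable

A valid 3-coloring: color 1: [8, 9, 11, 12]; color 2: [6, 7, 10, 13, 14].
(χ(G) = 2 ≤ 3.)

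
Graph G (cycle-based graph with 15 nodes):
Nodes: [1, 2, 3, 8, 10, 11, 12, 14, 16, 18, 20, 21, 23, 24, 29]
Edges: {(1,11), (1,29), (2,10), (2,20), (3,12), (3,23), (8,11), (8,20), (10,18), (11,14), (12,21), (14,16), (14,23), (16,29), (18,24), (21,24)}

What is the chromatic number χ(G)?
Clique number ω(G) = 2 (lower bound: χ ≥ ω).
Odd cycle [16, 29, 1, 11, 14] needs 3 colors (χ ≥ 3).
The coloring below uses 3 colors, so χ(G) = 3.
A valid 3-coloring: color 1: [2, 3, 8, 14, 18, 21, 29]; color 2: [10, 11, 12, 16, 20, 23, 24]; color 3: [1].

χ(G) = 3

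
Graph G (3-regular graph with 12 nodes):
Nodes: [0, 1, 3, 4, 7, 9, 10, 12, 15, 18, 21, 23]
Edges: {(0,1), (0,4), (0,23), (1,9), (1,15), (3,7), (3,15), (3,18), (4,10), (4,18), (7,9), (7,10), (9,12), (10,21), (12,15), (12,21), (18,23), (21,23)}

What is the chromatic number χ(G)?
Clique number ω(G) = 2 (lower bound: χ ≥ ω).
Odd cycle [12, 9, 7, 3, 15] needs 3 colors (χ ≥ 3).
The coloring below uses 3 colors, so χ(G) = 3.
A valid 3-coloring: color 1: [1, 3, 10, 12, 23]; color 2: [0, 9, 15, 18, 21]; color 3: [4, 7].

χ(G) = 3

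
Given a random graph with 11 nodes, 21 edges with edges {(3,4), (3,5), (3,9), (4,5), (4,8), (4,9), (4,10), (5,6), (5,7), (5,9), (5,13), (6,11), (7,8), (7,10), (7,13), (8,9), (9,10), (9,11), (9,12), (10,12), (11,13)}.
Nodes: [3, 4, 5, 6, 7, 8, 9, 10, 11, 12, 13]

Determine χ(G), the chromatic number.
χ(G) = 4

Clique number ω(G) = 4 (lower bound: χ ≥ ω).
The clique on [3, 4, 5, 9] has size 4, forcing χ ≥ 4, and the coloring below uses 4 colors, so χ(G) = 4.
A valid 4-coloring: color 1: [6, 9, 13]; color 2: [5, 8, 10, 11]; color 3: [4, 7, 12]; color 4: [3].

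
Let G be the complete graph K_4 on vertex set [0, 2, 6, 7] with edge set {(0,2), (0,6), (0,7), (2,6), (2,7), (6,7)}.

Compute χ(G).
χ(G) = 4

Clique number ω(G) = 4 (lower bound: χ ≥ ω).
The clique on [0, 2, 6, 7] has size 4, forcing χ ≥ 4, and the coloring below uses 4 colors, so χ(G) = 4.
A valid 4-coloring: color 1: [7]; color 2: [6]; color 3: [2]; color 4: [0].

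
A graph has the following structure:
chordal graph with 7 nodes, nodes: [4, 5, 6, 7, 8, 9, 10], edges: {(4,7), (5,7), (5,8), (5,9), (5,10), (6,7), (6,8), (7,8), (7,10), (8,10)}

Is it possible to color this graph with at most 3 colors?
The clique on vertices [5, 7, 8, 10] has size 4 > 3, so it alone needs 4 colors.

No, G is not 3-colorable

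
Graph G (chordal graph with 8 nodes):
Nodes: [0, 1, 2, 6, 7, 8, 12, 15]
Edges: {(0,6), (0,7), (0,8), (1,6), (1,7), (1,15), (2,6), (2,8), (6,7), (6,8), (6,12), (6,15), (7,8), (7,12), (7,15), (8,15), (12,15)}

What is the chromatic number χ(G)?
χ(G) = 4

Clique number ω(G) = 4 (lower bound: χ ≥ ω).
The clique on [0, 6, 7, 8] has size 4, forcing χ ≥ 4, and the coloring below uses 4 colors, so χ(G) = 4.
A valid 4-coloring: color 1: [6]; color 2: [2, 7]; color 3: [0, 15]; color 4: [1, 8, 12].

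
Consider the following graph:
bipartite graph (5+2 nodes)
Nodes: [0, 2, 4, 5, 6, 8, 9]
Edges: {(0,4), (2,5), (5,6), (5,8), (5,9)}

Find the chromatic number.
Clique number ω(G) = 2 (lower bound: χ ≥ ω).
The graph is bipartite (no odd cycle), so 2 colors suffice: χ(G) = 2.
A valid 2-coloring: color 1: [4, 5]; color 2: [0, 2, 6, 8, 9].

χ(G) = 2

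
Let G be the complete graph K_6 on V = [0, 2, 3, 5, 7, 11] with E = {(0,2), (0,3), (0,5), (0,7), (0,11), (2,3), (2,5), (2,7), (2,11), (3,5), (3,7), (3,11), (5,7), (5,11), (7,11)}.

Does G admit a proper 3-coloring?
No, G is not 3-colorable

The clique on vertices [0, 2, 3, 5, 7, 11] has size 6 > 3, so it alone needs 6 colors.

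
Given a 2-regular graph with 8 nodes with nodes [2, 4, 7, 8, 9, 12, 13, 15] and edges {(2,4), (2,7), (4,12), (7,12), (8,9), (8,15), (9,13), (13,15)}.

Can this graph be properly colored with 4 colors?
A valid 4-coloring: color 1: [2, 8, 12, 13]; color 2: [4, 7, 9, 15].
(χ(G) = 2 ≤ 4.)

Yes, G is 4-colorable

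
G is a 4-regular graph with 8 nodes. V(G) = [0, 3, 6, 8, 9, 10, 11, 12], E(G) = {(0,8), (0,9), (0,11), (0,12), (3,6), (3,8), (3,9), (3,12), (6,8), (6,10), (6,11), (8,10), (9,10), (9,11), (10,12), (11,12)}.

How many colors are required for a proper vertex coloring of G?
Clique number ω(G) = 3 (lower bound: χ ≥ ω).
The clique on [0, 9, 11] has size 3, forcing χ ≥ 3, and the coloring below uses 3 colors, so χ(G) = 3.
A valid 3-coloring: color 1: [8, 9, 12]; color 2: [3, 10, 11]; color 3: [0, 6].

χ(G) = 3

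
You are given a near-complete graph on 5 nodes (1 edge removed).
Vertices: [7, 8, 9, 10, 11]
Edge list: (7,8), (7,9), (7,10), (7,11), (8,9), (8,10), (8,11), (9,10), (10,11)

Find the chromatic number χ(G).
Clique number ω(G) = 4 (lower bound: χ ≥ ω).
The clique on [7, 8, 9, 10] has size 4, forcing χ ≥ 4, and the coloring below uses 4 colors, so χ(G) = 4.
A valid 4-coloring: color 1: [10]; color 2: [8]; color 3: [7]; color 4: [9, 11].

χ(G) = 4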